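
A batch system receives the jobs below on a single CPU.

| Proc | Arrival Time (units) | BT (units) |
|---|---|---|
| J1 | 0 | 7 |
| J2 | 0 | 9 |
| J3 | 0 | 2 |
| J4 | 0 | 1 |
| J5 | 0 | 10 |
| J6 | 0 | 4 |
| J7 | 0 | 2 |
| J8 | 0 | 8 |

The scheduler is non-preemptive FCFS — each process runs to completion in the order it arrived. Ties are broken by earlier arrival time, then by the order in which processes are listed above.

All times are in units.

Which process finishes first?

Schedule: | J1 0-7 | J2 7-16 | J3 16-18 | J4 18-19 | J5 19-29 | J6 29-33 | J7 33-35 | J8 35-43 |
Completion: J1=7  J2=16  J3=18  J4=19  J5=29  J6=33  J7=35  J8=43
Turnaround (C−A): J1=7  J2=16  J3=18  J4=19  J5=29  J6=33  J7=35  J8=43
Finish order: J1 → J2 → J3 → J4 → J5 → J6 → J7 → J8

J1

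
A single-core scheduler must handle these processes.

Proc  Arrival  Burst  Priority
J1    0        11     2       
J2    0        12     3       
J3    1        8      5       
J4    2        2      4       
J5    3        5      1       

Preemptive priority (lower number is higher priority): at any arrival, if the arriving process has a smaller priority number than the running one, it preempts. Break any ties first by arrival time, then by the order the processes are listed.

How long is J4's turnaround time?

28

Gantt: | J1 0-3 | J5 3-8 | J1 8-16 | J2 16-28 | J4 28-30 | J3 30-38 |
Completion: J1=16  J2=28  J3=38  J4=30  J5=8
Turnaround (C−A): J1=16  J2=28  J3=37  J4=28  J5=5
Turnaround(J4) = completion − arrival = 30 − 2 = 28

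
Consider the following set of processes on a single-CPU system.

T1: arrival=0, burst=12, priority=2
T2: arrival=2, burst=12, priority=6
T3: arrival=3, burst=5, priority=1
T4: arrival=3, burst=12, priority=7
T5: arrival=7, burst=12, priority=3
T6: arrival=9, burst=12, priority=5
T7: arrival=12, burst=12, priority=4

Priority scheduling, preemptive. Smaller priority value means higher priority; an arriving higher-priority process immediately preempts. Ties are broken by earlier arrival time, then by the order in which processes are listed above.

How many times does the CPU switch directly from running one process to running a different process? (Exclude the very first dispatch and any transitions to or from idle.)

7

Timeline: | T1 0-3 | T3 3-8 | T1 8-17 | T5 17-29 | T7 29-41 | T6 41-53 | T2 53-65 | T4 65-77 |
Completion: T1=17  T2=65  T3=8  T4=77  T5=29  T6=53  T7=41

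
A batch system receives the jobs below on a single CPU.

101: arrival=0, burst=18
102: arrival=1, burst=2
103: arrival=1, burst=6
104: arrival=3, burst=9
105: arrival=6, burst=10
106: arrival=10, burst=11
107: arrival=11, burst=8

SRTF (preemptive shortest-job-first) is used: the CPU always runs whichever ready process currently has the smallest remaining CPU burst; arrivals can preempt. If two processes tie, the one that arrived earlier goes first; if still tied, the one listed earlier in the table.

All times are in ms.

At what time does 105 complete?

Timeline: | 101 0-1 | 102 1-3 | 103 3-9 | 104 9-18 | 107 18-26 | 105 26-36 | 106 36-47 | 101 47-64 |
Completion: 101=64  102=3  103=9  104=18  105=36  106=47  107=26

36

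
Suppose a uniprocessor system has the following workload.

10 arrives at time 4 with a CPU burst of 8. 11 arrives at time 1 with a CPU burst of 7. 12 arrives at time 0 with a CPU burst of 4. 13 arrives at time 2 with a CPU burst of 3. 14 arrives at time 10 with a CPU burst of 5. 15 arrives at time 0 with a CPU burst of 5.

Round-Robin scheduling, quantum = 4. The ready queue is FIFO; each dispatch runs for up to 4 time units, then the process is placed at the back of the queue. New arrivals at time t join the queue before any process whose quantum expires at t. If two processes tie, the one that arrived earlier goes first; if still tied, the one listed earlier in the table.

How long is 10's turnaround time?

27

Schedule: | 12 0-4 | 15 4-8 | 11 8-12 | 13 12-15 | 10 15-19 | 15 19-20 | 14 20-24 | 11 24-27 | 10 27-31 | 14 31-32 |
Completion: 10=31  11=27  12=4  13=15  14=32  15=20
Turnaround (C−A): 10=27  11=26  12=4  13=13  14=22  15=20
Turnaround(10) = completion − arrival = 31 − 4 = 27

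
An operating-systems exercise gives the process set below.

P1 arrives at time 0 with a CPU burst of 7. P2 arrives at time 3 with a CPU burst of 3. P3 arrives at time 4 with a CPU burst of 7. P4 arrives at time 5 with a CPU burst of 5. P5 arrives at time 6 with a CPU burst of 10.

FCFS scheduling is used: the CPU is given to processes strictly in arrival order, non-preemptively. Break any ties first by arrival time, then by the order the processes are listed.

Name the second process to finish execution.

P2

Gantt: | P1 0-7 | P2 7-10 | P3 10-17 | P4 17-22 | P5 22-32 |
Completion: P1=7  P2=10  P3=17  P4=22  P5=32
Finish order: P1 → P2 → P3 → P4 → P5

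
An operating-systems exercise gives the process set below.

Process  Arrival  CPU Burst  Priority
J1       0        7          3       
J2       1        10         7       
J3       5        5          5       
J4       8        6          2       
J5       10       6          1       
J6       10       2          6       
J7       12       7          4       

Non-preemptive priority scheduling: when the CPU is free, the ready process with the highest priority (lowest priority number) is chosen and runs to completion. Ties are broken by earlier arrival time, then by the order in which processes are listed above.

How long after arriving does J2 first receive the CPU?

Gantt: | J1 0-7 | J3 7-12 | J5 12-18 | J4 18-24 | J7 24-31 | J6 31-33 | J2 33-43 |
Completion: J1=7  J2=43  J3=12  J4=24  J5=18  J6=33  J7=31
Response(J2) = first start − arrival = 33 − 1 = 32

32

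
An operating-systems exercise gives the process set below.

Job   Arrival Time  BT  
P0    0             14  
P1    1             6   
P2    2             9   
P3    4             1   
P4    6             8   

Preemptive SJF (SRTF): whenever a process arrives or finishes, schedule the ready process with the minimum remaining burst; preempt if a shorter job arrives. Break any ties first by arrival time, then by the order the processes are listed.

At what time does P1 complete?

Gantt: | P0 0-1 | P1 1-4 | P3 4-5 | P1 5-8 | P4 8-16 | P2 16-25 | P0 25-38 |
Completion: P0=38  P1=8  P2=25  P3=5  P4=16

8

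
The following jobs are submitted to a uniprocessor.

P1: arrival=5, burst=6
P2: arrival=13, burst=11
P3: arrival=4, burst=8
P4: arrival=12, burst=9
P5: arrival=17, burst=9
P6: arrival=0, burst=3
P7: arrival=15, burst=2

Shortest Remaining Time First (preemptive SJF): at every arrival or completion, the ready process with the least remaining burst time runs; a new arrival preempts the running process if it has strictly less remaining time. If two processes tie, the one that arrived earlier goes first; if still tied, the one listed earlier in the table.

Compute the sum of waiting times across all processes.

Gantt: | P6 0-3 | idle 3-4 | P3 4-5 | P1 5-11 | P3 11-15 | P7 15-17 | P3 17-20 | P4 20-29 | P5 29-38 | P2 38-49 |
Completion: P1=11  P2=49  P3=20  P4=29  P5=38  P6=3  P7=17
Turnaround (C−A): P1=6  P2=36  P3=16  P4=17  P5=21  P6=3  P7=2
Waiting = turnaround − burst: P1=0, P2=25, P3=8, P4=8, P5=12, P6=0, P7=0
Total waiting = 0 + 25 + 8 + 8 + 12 + 0 + 0 = 53

53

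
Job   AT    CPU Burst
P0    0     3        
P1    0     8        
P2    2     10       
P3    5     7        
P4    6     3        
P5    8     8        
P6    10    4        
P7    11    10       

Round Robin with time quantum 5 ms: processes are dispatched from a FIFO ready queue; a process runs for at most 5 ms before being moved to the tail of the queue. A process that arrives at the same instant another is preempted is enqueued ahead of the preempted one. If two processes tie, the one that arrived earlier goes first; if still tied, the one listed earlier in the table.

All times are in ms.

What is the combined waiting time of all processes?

Timeline: | P0 0-3 | P1 3-8 | P2 8-13 | P3 13-18 | P4 18-21 | P5 21-26 | P1 26-29 | P6 29-33 | P7 33-38 | P2 38-43 | P3 43-45 | P5 45-48 | P7 48-53 |
Completion: P0=3  P1=29  P2=43  P3=45  P4=21  P5=48  P6=33  P7=53
Turnaround (C−A): P0=3  P1=29  P2=41  P3=40  P4=15  P5=40  P6=23  P7=42
Waiting = turnaround − burst: P0=0, P1=21, P2=31, P3=33, P4=12, P5=32, P6=19, P7=32
Total waiting = 0 + 21 + 31 + 33 + 12 + 32 + 19 + 32 = 180

180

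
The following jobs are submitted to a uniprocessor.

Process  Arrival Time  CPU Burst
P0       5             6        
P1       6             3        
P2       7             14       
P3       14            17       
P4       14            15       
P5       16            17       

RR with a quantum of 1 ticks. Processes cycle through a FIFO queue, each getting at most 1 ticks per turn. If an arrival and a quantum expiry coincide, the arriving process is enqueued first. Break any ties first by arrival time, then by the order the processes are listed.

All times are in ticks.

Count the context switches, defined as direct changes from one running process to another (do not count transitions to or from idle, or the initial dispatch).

Schedule: | idle 0-5 | P0 5-6 | P1 6-7 | P0 7-8 | P2 8-9 | P1 9-10 | P0 10-11 | P2 11-12 | P1 12-13 | P0 13-14 | P2 14-15 | P3 15-16 | P4 16-17 | P0 17-18 | P2 18-19 | P5 19-20 | P3 20-21 | P4 21-22 | P0 22-23 | P2 23-24 | P5 24-25 | P3 25-26 | P4 26-27 | P2 27-28 | P5 28-29 | P3 29-30 | P4 30-31 | P2 31-32 | P5 32-33 | P3 33-34 | P4 34-35 | P2 35-36 | P5 36-37 | P3 37-38 | P4 38-39 | P2 39-40 | P5 40-41 | P3 41-42 | P4 42-43 | P2 43-44 | P5 44-45 | P3 45-46 | P4 46-47 | P2 47-48 | P5 48-49 | P3 49-50 | P4 50-51 | P2 51-52 | P5 52-53 | P3 53-54 | P4 54-55 | P2 55-56 | P5 56-57 | P3 57-58 | P4 58-59 | P2 59-60 | P5 60-61 | P3 61-62 | P4 62-63 | P5 63-64 | P3 64-65 | P4 65-66 | P5 66-67 | P3 67-68 | P4 68-69 | P5 69-70 | P3 70-71 | P4 71-72 | P5 72-73 | P3 73-74 | P5 74-75 | P3 75-76 | P5 76-77 |
Completion: P0=23  P1=13  P2=60  P3=76  P4=72  P5=77
Turnaround (C−A): P0=18  P1=7  P2=53  P3=62  P4=58  P5=61

71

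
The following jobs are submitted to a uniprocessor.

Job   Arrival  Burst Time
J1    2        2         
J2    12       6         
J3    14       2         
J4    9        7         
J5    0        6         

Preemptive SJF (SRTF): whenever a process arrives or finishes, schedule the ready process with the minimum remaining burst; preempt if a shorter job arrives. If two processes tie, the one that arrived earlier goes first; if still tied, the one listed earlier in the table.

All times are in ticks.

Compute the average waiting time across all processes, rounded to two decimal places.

2.00

Schedule: | J5 0-2 | J1 2-4 | J5 4-8 | idle 8-9 | J4 9-16 | J3 16-18 | J2 18-24 |
Completion: J1=4  J2=24  J3=18  J4=16  J5=8
Turnaround (C−A): J1=2  J2=12  J3=4  J4=7  J5=8
Waiting times: J1=0, J2=6, J3=2, J4=0, J5=2
Average waiting = (0+6+2+0+2) / 5 = 10/5 = 2.00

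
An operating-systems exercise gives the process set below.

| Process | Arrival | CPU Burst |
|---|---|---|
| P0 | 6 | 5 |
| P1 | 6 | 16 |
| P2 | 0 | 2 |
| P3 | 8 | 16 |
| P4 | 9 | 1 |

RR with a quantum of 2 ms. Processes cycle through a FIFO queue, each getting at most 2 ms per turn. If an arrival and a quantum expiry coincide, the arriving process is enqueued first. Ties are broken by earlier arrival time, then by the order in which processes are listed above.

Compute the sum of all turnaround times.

94

Schedule: | P2 0-2 | idle 2-6 | P0 6-8 | P1 8-10 | P3 10-12 | P0 12-14 | P4 14-15 | P1 15-17 | P3 17-19 | P0 19-20 | P1 20-22 | P3 22-24 | P1 24-26 | P3 26-28 | P1 28-30 | P3 30-32 | P1 32-34 | P3 34-36 | P1 36-38 | P3 38-40 | P1 40-42 | P3 42-44 |
Completion: P0=20  P1=42  P2=2  P3=44  P4=15
Turnaround = completion − arrival: P0=14, P1=36, P2=2, P3=36, P4=6
Total turnaround = 14 + 36 + 2 + 36 + 6 = 94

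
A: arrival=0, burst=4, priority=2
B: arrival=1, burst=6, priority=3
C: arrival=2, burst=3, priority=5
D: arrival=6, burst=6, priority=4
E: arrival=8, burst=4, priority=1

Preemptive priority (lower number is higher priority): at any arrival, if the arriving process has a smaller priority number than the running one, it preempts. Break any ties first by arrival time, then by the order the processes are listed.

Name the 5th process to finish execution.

Gantt: | A 0-4 | B 4-8 | E 8-12 | B 12-14 | D 14-20 | C 20-23 |
Completion: A=4  B=14  C=23  D=20  E=12
Finish order: A → E → B → D → C

C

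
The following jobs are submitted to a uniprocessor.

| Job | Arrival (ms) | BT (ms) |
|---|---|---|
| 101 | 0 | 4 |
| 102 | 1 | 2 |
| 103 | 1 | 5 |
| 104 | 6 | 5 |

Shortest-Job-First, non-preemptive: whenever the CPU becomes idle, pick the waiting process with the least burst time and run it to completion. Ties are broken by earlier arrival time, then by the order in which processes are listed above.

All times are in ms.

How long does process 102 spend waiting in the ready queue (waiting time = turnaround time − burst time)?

Schedule: | 101 0-4 | 102 4-6 | 103 6-11 | 104 11-16 |
Completion: 101=4  102=6  103=11  104=16
Turnaround (C−A): 101=4  102=5  103=10  104=10
Waiting(102) = turnaround − burst = 5 − 2 = 3

3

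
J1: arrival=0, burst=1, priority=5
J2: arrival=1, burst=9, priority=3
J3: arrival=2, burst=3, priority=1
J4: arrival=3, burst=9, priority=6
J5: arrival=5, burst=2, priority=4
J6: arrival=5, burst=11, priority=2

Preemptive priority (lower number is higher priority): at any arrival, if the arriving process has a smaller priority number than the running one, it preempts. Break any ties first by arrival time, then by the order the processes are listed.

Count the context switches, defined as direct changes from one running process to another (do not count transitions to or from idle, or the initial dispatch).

Timeline: | J1 0-1 | J2 1-2 | J3 2-5 | J6 5-16 | J2 16-24 | J5 24-26 | J4 26-35 |
Completion: J1=1  J2=24  J3=5  J4=35  J5=26  J6=16

6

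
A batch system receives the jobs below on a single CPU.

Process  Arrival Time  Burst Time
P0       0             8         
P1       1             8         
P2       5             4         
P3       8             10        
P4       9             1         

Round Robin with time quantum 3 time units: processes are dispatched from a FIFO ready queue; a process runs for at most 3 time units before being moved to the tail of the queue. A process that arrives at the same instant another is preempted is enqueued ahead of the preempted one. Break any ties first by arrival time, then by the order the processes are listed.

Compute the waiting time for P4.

9

Gantt: | P0 0-3 | P1 3-6 | P0 6-9 | P2 9-12 | P1 12-15 | P3 15-18 | P4 18-19 | P0 19-21 | P2 21-22 | P1 22-24 | P3 24-31 |
Completion: P0=21  P1=24  P2=22  P3=31  P4=19
Waiting(P4) = turnaround − burst = 10 − 1 = 9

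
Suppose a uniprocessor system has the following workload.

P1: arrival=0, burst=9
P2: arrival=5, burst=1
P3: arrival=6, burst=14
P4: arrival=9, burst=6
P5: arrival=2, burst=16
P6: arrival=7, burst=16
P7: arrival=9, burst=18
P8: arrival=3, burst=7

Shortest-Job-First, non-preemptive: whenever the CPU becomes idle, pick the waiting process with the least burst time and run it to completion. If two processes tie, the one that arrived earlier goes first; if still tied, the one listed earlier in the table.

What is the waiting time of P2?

Gantt: | P1 0-9 | P2 9-10 | P4 10-16 | P8 16-23 | P3 23-37 | P5 37-53 | P6 53-69 | P7 69-87 |
Completion: P1=9  P2=10  P3=37  P4=16  P5=53  P6=69  P7=87  P8=23
Turnaround (C−A): P1=9  P2=5  P3=31  P4=7  P5=51  P6=62  P7=78  P8=20
Waiting(P2) = turnaround − burst = 5 − 1 = 4

4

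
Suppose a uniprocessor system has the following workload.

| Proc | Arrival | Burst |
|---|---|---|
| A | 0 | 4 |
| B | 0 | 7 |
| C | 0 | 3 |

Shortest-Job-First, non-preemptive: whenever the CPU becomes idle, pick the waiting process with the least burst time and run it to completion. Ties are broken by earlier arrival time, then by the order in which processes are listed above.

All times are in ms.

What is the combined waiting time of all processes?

Schedule: | C 0-3 | A 3-7 | B 7-14 |
Completion: A=7  B=14  C=3
Waiting = turnaround − burst: A=3, B=7, C=0
Total waiting = 3 + 7 + 0 = 10

10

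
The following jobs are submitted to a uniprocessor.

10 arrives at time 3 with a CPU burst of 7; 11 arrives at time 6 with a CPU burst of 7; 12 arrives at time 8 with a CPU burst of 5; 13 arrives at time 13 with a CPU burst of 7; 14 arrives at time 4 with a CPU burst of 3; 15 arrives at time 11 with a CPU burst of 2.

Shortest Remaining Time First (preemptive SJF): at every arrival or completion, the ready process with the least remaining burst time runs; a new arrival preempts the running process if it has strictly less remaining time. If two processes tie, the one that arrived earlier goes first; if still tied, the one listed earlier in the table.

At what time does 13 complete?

Schedule: | idle 0-3 | 10 3-4 | 14 4-7 | 10 7-13 | 15 13-15 | 12 15-20 | 11 20-27 | 13 27-34 |
Completion: 10=13  11=27  12=20  13=34  14=7  15=15
Turnaround (C−A): 10=10  11=21  12=12  13=21  14=3  15=4

34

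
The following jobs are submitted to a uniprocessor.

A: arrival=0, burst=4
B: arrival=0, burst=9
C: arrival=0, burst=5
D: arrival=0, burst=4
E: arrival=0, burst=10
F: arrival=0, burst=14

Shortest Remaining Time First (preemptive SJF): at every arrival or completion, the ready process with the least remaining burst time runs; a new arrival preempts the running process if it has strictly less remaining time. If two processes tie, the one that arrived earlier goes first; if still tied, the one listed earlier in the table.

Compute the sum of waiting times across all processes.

79

Gantt: | A 0-4 | D 4-8 | C 8-13 | B 13-22 | E 22-32 | F 32-46 |
Completion: A=4  B=22  C=13  D=8  E=32  F=46
Turnaround (C−A): A=4  B=22  C=13  D=8  E=32  F=46
Waiting = turnaround − burst: A=0, B=13, C=8, D=4, E=22, F=32
Total waiting = 0 + 13 + 8 + 4 + 22 + 32 = 79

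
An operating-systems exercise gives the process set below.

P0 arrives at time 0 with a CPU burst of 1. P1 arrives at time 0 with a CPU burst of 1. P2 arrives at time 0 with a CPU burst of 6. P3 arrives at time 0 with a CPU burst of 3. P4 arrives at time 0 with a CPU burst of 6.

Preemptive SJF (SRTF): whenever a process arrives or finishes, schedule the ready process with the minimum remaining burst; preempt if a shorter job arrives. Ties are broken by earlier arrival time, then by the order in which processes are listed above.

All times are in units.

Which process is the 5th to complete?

Schedule: | P0 0-1 | P1 1-2 | P3 2-5 | P2 5-11 | P4 11-17 |
Completion: P0=1  P1=2  P2=11  P3=5  P4=17
Finish order: P0 → P1 → P3 → P2 → P4

P4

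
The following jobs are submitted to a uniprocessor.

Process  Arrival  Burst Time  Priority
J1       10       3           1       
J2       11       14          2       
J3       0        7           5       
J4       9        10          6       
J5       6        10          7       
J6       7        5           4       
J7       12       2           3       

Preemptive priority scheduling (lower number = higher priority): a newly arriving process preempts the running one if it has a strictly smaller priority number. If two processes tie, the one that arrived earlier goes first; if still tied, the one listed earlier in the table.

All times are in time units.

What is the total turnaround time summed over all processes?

144

Schedule: | J3 0-7 | J6 7-10 | J1 10-13 | J2 13-27 | J7 27-29 | J6 29-31 | J4 31-41 | J5 41-51 |
Completion: J1=13  J2=27  J3=7  J4=41  J5=51  J6=31  J7=29
Turnaround (C−A): J1=3  J2=16  J3=7  J4=32  J5=45  J6=24  J7=17
Turnaround = completion − arrival: J1=3, J2=16, J3=7, J4=32, J5=45, J6=24, J7=17
Total turnaround = 3 + 16 + 7 + 32 + 45 + 24 + 17 = 144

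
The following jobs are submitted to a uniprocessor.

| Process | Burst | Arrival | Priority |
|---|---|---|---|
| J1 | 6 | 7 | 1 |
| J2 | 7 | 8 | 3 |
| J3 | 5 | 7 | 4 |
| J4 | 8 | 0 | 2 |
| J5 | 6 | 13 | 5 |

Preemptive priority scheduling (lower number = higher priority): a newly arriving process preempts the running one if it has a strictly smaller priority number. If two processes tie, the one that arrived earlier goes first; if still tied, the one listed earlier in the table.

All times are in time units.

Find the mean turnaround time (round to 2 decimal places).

Schedule: | J4 0-7 | J1 7-13 | J4 13-14 | J2 14-21 | J3 21-26 | J5 26-32 |
Completion: J1=13  J2=21  J3=26  J4=14  J5=32
Turnaround (C−A): J1=6  J2=13  J3=19  J4=14  J5=19
Turnaround times: J1=6, J2=13, J3=19, J4=14, J5=19
Average turnaround = (6+13+19+14+19) / 5 = 71/5 = 14.20

14.20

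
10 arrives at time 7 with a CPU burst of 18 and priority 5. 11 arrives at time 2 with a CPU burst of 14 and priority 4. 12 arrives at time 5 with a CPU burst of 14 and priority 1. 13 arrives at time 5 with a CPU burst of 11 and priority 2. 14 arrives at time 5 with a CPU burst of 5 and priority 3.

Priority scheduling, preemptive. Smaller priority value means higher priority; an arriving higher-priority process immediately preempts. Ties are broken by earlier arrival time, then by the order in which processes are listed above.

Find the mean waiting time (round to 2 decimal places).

21.60

Schedule: | idle 0-2 | 11 2-5 | 12 5-19 | 13 19-30 | 14 30-35 | 11 35-46 | 10 46-64 |
Completion: 10=64  11=46  12=19  13=30  14=35
Turnaround (C−A): 10=57  11=44  12=14  13=25  14=30
Waiting times: 10=39, 11=30, 12=0, 13=14, 14=25
Average waiting = (39+30+0+14+25) / 5 = 108/5 = 21.60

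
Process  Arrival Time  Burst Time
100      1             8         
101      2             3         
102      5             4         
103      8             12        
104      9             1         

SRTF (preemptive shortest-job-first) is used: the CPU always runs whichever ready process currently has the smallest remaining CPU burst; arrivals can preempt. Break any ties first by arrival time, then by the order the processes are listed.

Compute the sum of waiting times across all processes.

Gantt: | idle 0-1 | 100 1-2 | 101 2-5 | 102 5-9 | 104 9-10 | 100 10-17 | 103 17-29 |
Completion: 100=17  101=5  102=9  103=29  104=10
Turnaround (C−A): 100=16  101=3  102=4  103=21  104=1
Waiting = turnaround − burst: 100=8, 101=0, 102=0, 103=9, 104=0
Total waiting = 8 + 0 + 0 + 9 + 0 = 17

17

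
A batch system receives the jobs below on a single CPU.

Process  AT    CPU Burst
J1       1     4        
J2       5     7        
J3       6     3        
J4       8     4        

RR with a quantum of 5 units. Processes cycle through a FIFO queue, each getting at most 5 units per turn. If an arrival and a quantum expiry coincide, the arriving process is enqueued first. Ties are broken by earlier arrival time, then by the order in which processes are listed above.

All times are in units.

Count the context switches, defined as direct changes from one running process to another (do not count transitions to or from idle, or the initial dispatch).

4

Timeline: | idle 0-1 | J1 1-5 | J2 5-10 | J3 10-13 | J4 13-17 | J2 17-19 |
Completion: J1=5  J2=19  J3=13  J4=17
Turnaround (C−A): J1=4  J2=14  J3=7  J4=9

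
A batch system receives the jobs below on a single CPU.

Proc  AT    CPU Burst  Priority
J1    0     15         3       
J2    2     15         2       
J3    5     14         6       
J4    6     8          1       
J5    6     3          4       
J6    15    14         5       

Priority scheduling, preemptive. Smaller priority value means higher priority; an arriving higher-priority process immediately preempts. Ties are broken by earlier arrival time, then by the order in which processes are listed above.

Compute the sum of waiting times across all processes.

139

Timeline: | J1 0-2 | J2 2-6 | J4 6-14 | J2 14-25 | J1 25-38 | J5 38-41 | J6 41-55 | J3 55-69 |
Completion: J1=38  J2=25  J3=69  J4=14  J5=41  J6=55
Waiting = turnaround − burst: J1=23, J2=8, J3=50, J4=0, J5=32, J6=26
Total waiting = 23 + 8 + 50 + 0 + 32 + 26 = 139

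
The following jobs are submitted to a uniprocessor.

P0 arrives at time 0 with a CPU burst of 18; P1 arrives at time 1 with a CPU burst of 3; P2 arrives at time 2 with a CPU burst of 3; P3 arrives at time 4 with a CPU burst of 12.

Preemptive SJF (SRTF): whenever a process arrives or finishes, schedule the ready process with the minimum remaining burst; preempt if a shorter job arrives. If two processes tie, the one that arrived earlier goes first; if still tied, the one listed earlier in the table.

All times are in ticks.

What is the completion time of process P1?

Gantt: | P0 0-1 | P1 1-4 | P2 4-7 | P3 7-19 | P0 19-36 |
Completion: P0=36  P1=4  P2=7  P3=19
Turnaround (C−A): P0=36  P1=3  P2=5  P3=15

4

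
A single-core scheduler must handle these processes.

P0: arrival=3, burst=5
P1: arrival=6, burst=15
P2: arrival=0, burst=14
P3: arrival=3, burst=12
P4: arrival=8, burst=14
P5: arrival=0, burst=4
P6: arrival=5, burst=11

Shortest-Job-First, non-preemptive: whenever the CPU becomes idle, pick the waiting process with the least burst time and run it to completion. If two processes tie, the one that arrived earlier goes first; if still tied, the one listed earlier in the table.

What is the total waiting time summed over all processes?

146

Gantt: | P5 0-4 | P0 4-9 | P6 9-20 | P3 20-32 | P2 32-46 | P4 46-60 | P1 60-75 |
Completion: P0=9  P1=75  P2=46  P3=32  P4=60  P5=4  P6=20
Turnaround (C−A): P0=6  P1=69  P2=46  P3=29  P4=52  P5=4  P6=15
Waiting = turnaround − burst: P0=1, P1=54, P2=32, P3=17, P4=38, P5=0, P6=4
Total waiting = 1 + 54 + 32 + 17 + 38 + 0 + 4 = 146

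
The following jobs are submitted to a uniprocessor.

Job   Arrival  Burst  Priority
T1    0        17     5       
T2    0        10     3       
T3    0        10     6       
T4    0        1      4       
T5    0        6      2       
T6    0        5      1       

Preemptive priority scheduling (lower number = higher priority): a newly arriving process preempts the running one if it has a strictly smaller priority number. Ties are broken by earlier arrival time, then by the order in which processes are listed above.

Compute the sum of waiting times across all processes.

98

Gantt: | T6 0-5 | T5 5-11 | T2 11-21 | T4 21-22 | T1 22-39 | T3 39-49 |
Completion: T1=39  T2=21  T3=49  T4=22  T5=11  T6=5
Turnaround (C−A): T1=39  T2=21  T3=49  T4=22  T5=11  T6=5
Waiting = turnaround − burst: T1=22, T2=11, T3=39, T4=21, T5=5, T6=0
Total waiting = 22 + 11 + 39 + 21 + 5 + 0 = 98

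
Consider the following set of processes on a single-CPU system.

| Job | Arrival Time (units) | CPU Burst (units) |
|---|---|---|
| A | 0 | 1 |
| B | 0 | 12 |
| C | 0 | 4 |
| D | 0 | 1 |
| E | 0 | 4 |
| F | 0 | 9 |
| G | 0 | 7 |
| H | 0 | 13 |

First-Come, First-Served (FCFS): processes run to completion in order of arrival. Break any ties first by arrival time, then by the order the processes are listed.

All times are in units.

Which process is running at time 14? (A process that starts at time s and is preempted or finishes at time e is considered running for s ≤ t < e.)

Gantt: | A 0-1 | B 1-13 | C 13-17 | D 17-18 | E 18-22 | F 22-31 | G 31-38 | H 38-51 |
Completion: A=1  B=13  C=17  D=18  E=22  F=31  G=38  H=51

C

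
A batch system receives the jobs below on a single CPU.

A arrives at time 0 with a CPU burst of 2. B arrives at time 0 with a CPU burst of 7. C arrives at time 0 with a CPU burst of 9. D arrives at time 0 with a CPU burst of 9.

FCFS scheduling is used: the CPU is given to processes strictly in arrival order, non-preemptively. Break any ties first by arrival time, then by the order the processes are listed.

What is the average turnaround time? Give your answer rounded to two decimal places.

14.00

Timeline: | A 0-2 | B 2-9 | C 9-18 | D 18-27 |
Completion: A=2  B=9  C=18  D=27
Turnaround (C−A): A=2  B=9  C=18  D=27
Turnaround times: A=2, B=9, C=18, D=27
Average turnaround = (2+9+18+27) / 4 = 56/4 = 14.00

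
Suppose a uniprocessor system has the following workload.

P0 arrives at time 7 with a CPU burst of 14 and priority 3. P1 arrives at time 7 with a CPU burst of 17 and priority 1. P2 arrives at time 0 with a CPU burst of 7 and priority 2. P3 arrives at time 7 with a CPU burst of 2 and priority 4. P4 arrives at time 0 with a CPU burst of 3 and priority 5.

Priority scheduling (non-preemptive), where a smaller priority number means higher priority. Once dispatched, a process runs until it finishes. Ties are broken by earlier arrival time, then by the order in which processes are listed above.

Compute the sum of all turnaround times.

Gantt: | P2 0-7 | P1 7-24 | P0 24-38 | P3 38-40 | P4 40-43 |
Completion: P0=38  P1=24  P2=7  P3=40  P4=43
Turnaround = completion − arrival: P0=31, P1=17, P2=7, P3=33, P4=43
Total turnaround = 31 + 17 + 7 + 33 + 43 = 131

131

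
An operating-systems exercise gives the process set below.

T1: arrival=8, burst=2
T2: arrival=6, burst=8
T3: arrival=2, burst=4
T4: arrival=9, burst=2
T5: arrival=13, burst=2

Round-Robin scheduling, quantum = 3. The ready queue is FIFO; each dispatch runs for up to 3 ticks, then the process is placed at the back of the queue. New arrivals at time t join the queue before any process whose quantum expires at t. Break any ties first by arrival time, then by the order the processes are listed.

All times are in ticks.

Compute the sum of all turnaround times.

30

Schedule: | idle 0-2 | T3 2-6 | T2 6-9 | T1 9-11 | T4 11-13 | T2 13-16 | T5 16-18 | T2 18-20 |
Completion: T1=11  T2=20  T3=6  T4=13  T5=18
Turnaround = completion − arrival: T1=3, T2=14, T3=4, T4=4, T5=5
Total turnaround = 3 + 14 + 4 + 4 + 5 = 30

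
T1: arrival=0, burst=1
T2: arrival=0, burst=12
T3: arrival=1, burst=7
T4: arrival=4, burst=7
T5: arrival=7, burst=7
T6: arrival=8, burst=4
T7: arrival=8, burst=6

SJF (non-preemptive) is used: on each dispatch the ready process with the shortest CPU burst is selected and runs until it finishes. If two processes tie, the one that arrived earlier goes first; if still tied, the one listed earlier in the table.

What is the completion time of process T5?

Schedule: | T1 0-1 | T3 1-8 | T6 8-12 | T7 12-18 | T4 18-25 | T5 25-32 | T2 32-44 |
Completion: T1=1  T2=44  T3=8  T4=25  T5=32  T6=12  T7=18

32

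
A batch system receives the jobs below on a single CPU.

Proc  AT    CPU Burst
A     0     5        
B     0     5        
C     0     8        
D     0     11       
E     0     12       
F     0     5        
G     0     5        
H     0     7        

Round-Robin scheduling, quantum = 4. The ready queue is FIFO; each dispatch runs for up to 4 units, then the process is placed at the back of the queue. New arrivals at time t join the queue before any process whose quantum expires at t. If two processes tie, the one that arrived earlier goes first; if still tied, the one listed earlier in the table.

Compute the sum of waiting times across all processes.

305

Gantt: | A 0-4 | B 4-8 | C 8-12 | D 12-16 | E 16-20 | F 20-24 | G 24-28 | H 28-32 | A 32-33 | B 33-34 | C 34-38 | D 38-42 | E 42-46 | F 46-47 | G 47-48 | H 48-51 | D 51-54 | E 54-58 |
Completion: A=33  B=34  C=38  D=54  E=58  F=47  G=48  H=51
Waiting = turnaround − burst: A=28, B=29, C=30, D=43, E=46, F=42, G=43, H=44
Total waiting = 28 + 29 + 30 + 43 + 46 + 42 + 43 + 44 = 305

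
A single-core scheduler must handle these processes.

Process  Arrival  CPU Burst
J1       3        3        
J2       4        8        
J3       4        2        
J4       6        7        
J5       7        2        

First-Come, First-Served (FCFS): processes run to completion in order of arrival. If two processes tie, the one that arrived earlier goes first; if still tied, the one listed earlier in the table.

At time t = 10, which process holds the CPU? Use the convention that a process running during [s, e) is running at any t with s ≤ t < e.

J2

Schedule: | idle 0-3 | J1 3-6 | J2 6-14 | J3 14-16 | J4 16-23 | J5 23-25 |
Completion: J1=6  J2=14  J3=16  J4=23  J5=25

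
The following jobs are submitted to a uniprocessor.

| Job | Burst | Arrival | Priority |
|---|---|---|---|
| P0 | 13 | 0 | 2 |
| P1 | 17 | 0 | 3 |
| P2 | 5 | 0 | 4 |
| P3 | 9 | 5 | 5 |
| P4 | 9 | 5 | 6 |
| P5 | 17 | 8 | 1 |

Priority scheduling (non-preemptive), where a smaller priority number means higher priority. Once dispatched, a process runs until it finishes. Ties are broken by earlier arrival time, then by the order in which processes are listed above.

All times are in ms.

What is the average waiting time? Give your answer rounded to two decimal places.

Timeline: | P0 0-13 | P5 13-30 | P1 30-47 | P2 47-52 | P3 52-61 | P4 61-70 |
Completion: P0=13  P1=47  P2=52  P3=61  P4=70  P5=30
Turnaround (C−A): P0=13  P1=47  P2=52  P3=56  P4=65  P5=22
Waiting times: P0=0, P1=30, P2=47, P3=47, P4=56, P5=5
Average waiting = (0+30+47+47+56+5) / 6 = 185/6 = 30.83

30.83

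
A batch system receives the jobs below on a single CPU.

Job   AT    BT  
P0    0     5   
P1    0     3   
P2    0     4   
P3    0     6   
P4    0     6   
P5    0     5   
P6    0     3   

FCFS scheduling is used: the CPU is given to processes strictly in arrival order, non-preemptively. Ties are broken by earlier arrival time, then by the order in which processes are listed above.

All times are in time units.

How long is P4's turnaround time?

24

Timeline: | P0 0-5 | P1 5-8 | P2 8-12 | P3 12-18 | P4 18-24 | P5 24-29 | P6 29-32 |
Completion: P0=5  P1=8  P2=12  P3=18  P4=24  P5=29  P6=32
Turnaround(P4) = completion − arrival = 24 − 0 = 24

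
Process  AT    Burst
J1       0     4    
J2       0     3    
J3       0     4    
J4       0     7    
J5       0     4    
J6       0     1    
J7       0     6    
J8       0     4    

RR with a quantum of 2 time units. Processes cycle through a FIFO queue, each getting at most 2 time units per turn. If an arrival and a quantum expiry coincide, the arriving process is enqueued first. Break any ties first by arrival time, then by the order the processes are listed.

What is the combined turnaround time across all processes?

183

Schedule: | J1 0-2 | J2 2-4 | J3 4-6 | J4 6-8 | J5 8-10 | J6 10-11 | J7 11-13 | J8 13-15 | J1 15-17 | J2 17-18 | J3 18-20 | J4 20-22 | J5 22-24 | J7 24-26 | J8 26-28 | J4 28-30 | J7 30-32 | J4 32-33 |
Completion: J1=17  J2=18  J3=20  J4=33  J5=24  J6=11  J7=32  J8=28
Turnaround = completion − arrival: J1=17, J2=18, J3=20, J4=33, J5=24, J6=11, J7=32, J8=28
Total turnaround = 17 + 18 + 20 + 33 + 24 + 11 + 32 + 28 = 183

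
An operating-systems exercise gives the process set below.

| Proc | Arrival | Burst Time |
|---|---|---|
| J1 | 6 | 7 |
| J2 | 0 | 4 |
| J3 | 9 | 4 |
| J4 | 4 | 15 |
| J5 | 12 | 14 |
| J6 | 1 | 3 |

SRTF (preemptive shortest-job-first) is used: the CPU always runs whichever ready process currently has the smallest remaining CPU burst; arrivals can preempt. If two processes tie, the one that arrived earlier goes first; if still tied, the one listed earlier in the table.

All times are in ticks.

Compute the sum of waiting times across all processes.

Timeline: | J2 0-4 | J6 4-7 | J1 7-9 | J3 9-13 | J1 13-18 | J5 18-32 | J4 32-47 |
Completion: J1=18  J2=4  J3=13  J4=47  J5=32  J6=7
Turnaround (C−A): J1=12  J2=4  J3=4  J4=43  J5=20  J6=6
Waiting = turnaround − burst: J1=5, J2=0, J3=0, J4=28, J5=6, J6=3
Total waiting = 5 + 0 + 0 + 28 + 6 + 3 = 42

42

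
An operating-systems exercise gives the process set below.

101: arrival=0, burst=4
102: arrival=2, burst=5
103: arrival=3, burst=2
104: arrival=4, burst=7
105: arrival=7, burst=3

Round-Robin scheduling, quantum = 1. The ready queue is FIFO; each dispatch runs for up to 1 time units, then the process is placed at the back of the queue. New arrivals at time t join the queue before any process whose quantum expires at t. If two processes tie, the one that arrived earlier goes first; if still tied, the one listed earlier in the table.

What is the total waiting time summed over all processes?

34

Timeline: | 101 0-2 | 102 2-3 | 101 3-4 | 103 4-5 | 102 5-6 | 104 6-7 | 101 7-8 | 103 8-9 | 102 9-10 | 105 10-11 | 104 11-12 | 102 12-13 | 105 13-14 | 104 14-15 | 102 15-16 | 105 16-17 | 104 17-21 |
Completion: 101=8  102=16  103=9  104=21  105=17
Waiting = turnaround − burst: 101=4, 102=9, 103=4, 104=10, 105=7
Total waiting = 4 + 9 + 4 + 10 + 7 = 34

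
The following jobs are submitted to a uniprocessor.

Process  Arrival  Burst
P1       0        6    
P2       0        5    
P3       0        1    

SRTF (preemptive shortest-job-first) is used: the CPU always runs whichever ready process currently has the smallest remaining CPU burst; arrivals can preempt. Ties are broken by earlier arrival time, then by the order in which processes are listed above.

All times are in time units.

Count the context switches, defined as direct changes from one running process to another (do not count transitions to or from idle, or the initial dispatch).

Gantt: | P3 0-1 | P2 1-6 | P1 6-12 |
Completion: P1=12  P2=6  P3=1

2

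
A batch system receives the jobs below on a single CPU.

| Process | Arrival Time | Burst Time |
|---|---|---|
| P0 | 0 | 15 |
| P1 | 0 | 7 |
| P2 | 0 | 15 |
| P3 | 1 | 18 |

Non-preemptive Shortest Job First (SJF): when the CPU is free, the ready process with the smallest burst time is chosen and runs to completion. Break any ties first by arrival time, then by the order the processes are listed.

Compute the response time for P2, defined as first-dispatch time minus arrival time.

Gantt: | P1 0-7 | P0 7-22 | P2 22-37 | P3 37-55 |
Completion: P0=22  P1=7  P2=37  P3=55
Turnaround (C−A): P0=22  P1=7  P2=37  P3=54
Response(P2) = first start − arrival = 22 − 0 = 22

22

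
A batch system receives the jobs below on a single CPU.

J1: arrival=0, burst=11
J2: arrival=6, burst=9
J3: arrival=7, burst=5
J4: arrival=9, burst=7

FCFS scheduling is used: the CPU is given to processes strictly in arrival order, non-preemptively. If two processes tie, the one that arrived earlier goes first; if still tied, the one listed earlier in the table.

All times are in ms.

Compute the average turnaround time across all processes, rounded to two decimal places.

Timeline: | J1 0-11 | J2 11-20 | J3 20-25 | J4 25-32 |
Completion: J1=11  J2=20  J3=25  J4=32
Turnaround (C−A): J1=11  J2=14  J3=18  J4=23
Turnaround times: J1=11, J2=14, J3=18, J4=23
Average turnaround = (11+14+18+23) / 4 = 66/4 = 16.50

16.50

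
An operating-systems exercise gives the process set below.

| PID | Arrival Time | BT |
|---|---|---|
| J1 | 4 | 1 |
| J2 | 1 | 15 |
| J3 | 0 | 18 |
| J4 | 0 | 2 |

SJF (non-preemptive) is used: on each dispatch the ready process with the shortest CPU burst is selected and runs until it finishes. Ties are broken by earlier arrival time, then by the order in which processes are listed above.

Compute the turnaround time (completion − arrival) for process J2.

16

Schedule: | J4 0-2 | J2 2-17 | J1 17-18 | J3 18-36 |
Completion: J1=18  J2=17  J3=36  J4=2
Turnaround (C−A): J1=14  J2=16  J3=36  J4=2
Turnaround(J2) = completion − arrival = 17 − 1 = 16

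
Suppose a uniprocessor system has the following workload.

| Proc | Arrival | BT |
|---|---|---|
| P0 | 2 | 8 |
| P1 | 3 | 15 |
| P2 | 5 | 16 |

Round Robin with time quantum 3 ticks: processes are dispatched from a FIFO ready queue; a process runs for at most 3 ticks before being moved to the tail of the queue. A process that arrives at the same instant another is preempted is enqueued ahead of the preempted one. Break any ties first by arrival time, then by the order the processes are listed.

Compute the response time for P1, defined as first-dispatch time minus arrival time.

Gantt: | idle 0-2 | P0 2-5 | P1 5-8 | P2 8-11 | P0 11-14 | P1 14-17 | P2 17-20 | P0 20-22 | P1 22-25 | P2 25-28 | P1 28-31 | P2 31-34 | P1 34-37 | P2 37-41 |
Completion: P0=22  P1=37  P2=41
Response(P1) = first start − arrival = 5 − 3 = 2

2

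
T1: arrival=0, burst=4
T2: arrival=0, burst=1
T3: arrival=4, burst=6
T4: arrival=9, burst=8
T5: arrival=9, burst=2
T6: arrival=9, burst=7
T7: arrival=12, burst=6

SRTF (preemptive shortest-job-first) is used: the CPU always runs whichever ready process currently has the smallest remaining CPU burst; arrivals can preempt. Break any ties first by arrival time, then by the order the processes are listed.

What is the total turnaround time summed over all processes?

66

Gantt: | T2 0-1 | T1 1-5 | T3 5-11 | T5 11-13 | T7 13-19 | T6 19-26 | T4 26-34 |
Completion: T1=5  T2=1  T3=11  T4=34  T5=13  T6=26  T7=19
Turnaround (C−A): T1=5  T2=1  T3=7  T4=25  T5=4  T6=17  T7=7
Turnaround = completion − arrival: T1=5, T2=1, T3=7, T4=25, T5=4, T6=17, T7=7
Total turnaround = 5 + 1 + 7 + 25 + 4 + 17 + 7 = 66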